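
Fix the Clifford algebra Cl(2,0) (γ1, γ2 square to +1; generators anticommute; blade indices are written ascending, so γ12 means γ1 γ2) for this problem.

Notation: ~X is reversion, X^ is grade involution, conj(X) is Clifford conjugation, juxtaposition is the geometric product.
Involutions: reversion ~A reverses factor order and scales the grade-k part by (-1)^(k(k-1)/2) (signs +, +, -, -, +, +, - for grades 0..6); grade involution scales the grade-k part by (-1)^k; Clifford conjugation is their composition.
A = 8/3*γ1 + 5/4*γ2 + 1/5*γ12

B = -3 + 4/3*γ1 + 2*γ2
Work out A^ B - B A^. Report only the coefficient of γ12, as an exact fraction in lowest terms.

first term: -109/18 + 42/5*γ1 + 209/60*γ2 - 64/15*γ12
second term: -109/18 + 38/5*γ1 + 241/60*γ2 + 46/15*γ12
Answer: -22/3


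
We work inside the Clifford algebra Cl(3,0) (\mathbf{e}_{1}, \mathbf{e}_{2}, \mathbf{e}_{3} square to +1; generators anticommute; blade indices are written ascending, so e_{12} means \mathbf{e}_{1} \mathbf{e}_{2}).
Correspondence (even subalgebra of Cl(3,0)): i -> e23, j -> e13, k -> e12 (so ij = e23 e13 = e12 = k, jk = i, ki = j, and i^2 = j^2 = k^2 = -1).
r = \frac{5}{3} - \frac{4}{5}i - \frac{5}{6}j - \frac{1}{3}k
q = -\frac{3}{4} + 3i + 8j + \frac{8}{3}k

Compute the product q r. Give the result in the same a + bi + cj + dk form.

In blades: q = -\frac{3}{4} + \frac{8}{3} e_{12} + 8 e_{13} + 3 e_{23}, r = \frac{5}{3} - \frac{1}{3} e_{12} - \frac{5}{6} e_{13} - \frac{4}{5} e_{23}.
Distribute q over r term by term (generator squares from the signature, products reordered to ascending indices): (-\frac{3}{4})*r = -\frac{5}{4} + \frac{1}{4} e_{12} + \frac{5}{8} e_{13} + \frac{3}{5} e_{23}; (\frac{8}{3} e_{12})*r = \frac{8}{9} + \frac{40}{9} e_{12} - \frac{32}{15} e_{13} + \frac{20}{9} e_{23}; (8 e_{13})*r = \frac{20}{3} + \frac{32}{5} e_{12} + \frac{40}{3} e_{13} - \frac{8}{3} e_{23}; (3 e_{23})*r = \frac{12}{5} - \frac{5}{2} e_{12} + e_{13} + 5 e_{23}.
Sum: \frac{1567}{180} + \frac{1547}{180} e_{12} + \frac{513}{40} e_{13} + \frac{232}{45} e_{23}; translating back through the correspondence:
Answer: \frac{1567}{180} + \frac{232}{45}i + \frac{513}{40}j + \frac{1547}{180}k


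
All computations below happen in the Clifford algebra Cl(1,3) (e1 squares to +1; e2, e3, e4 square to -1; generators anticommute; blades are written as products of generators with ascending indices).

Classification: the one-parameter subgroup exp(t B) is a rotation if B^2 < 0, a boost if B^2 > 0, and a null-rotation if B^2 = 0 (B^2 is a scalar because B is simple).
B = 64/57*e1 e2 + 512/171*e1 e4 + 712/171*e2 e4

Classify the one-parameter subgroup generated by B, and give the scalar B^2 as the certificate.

B^2 term by term: the squares give (64/57)^2*(e1 e2)^2 + (512/171)^2*(e1 e4)^2 + (712/171)^2*(e2 e4)^2 = 4096/3249*(+1) + 262144/29241*(+1) + 506944/29241*(-1) = -64/9 (each basis 2-blade squares to minus the product of its generators' squares); cross terms between blades sharing an index anticommute and cancel. So B^2 = -64/9.
Answer: rotation, certificate B^2 = -64/9. B^2 = -64/9 is basis-independent, so its sign is the whole story.


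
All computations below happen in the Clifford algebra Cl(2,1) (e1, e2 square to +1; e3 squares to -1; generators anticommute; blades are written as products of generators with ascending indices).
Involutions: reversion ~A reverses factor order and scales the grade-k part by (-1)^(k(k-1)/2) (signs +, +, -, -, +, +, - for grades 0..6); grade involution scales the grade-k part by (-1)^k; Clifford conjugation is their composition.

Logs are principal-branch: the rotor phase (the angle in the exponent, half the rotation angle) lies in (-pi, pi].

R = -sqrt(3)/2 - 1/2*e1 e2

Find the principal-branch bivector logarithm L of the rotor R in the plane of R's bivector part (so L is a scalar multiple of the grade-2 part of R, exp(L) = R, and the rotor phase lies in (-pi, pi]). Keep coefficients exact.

The scalar part of R is -sqrt(3)/2, so the principal-branch rotor phase is pinned; divide the bivector part by its sine to get the unit plane — L is the phase times that plane.
Concretely: cos(phase) = -sqrt(3)/2 gives phase = ±5*pi/6, and since phase/sin(phase) is even the sign is immaterial: L = (phase/sin(phase)) * <R>_2 = (5*pi/3) * <R>_2.
Answer: -5*pi/6*e1 e2


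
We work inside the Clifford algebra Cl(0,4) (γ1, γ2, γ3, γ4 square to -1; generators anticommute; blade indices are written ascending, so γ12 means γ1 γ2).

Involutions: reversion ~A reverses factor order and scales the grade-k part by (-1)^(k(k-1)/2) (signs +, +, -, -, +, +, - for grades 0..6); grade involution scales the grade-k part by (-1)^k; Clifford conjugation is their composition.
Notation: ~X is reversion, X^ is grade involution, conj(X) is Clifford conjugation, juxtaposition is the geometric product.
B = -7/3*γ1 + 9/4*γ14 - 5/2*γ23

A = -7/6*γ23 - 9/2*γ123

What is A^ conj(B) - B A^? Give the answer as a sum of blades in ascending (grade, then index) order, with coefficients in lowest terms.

first term: 35/12 - 45/4*γ1 - 21/2*γ23 - 49/18*γ123 + 81/8*γ234 + 21/8*γ1234
second term: -35/12 + 45/4*γ1 + 21/2*γ23 + 49/18*γ123 + 81/8*γ234 - 21/8*γ1234
Answer: 35/6 - 45/2*γ1 - 21*γ23 - 49/9*γ123 + 21/4*γ1234


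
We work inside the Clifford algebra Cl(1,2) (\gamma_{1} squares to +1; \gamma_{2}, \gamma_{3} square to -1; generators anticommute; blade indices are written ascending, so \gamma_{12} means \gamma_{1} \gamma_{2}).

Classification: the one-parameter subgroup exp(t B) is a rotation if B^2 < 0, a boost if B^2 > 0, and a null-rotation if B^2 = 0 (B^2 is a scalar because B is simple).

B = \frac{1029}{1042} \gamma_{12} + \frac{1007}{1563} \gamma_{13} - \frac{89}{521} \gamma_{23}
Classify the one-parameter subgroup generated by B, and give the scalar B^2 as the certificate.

B^2 term by term: the squares give (\frac{1029}{1042})^2*(\gamma_{12})^2 + (\frac{1007}{1563})^2*(\gamma_{13})^2 + (-\frac{89}{521})^2*(\gamma_{23})^2 = \frac{1058841}{1085764}*(+1) + \frac{1014049}{2442969}*(+1) + \frac{7921}{271441}*(-1) = \frac{49}{36} (each basis 2-blade squares to minus the product of its generators' squares); cross terms between blades sharing an index anticommute and cancel. So B^2 = \frac{49}{36}.
Answer: boost, certificate B^2 = \frac{49}{36}. B^2 = \frac{49}{36} is basis-independent, so its sign is the whole story.


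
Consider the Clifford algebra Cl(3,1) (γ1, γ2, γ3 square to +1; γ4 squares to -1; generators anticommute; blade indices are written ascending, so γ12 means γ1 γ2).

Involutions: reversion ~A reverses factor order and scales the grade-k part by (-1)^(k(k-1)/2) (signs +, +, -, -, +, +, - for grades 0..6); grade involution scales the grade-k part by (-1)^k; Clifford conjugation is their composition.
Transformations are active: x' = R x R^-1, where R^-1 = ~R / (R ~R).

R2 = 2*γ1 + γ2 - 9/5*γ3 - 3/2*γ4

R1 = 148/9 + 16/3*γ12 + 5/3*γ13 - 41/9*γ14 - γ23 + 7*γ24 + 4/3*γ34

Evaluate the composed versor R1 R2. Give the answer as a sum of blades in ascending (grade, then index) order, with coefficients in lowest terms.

Distribute over the terms of R2 (each basis-blade product reordered to ascending indices, repeated generators contracted through their squares):
R1 (2*γ1) = 296/9*γ1 - 32/3*γ2 - 10/3*γ3 + 82/9*γ4 - 2*γ123 + 14*γ124 + 8/3*γ134
R1 (γ2) = 16/3*γ1 + 148/9*γ2 + γ3 - 7*γ4 - 5/3*γ123 + 41/9*γ124 + 4/3*γ234
R1 (-9/5*γ3) = -3*γ1 + 9/5*γ2 - 148/5*γ3 + 12/5*γ4 - 48/5*γ123 - 41/5*γ134 + 63/5*γ234
R1 (-3/2*γ4) = -41/6*γ1 + 21/2*γ2 + 2*γ3 - 74/3*γ4 - 8*γ124 - 5/2*γ134 + 3/2*γ234
Summing the partial products and collecting blades:
Answer: 511/18*γ1 + 1627/90*γ2 - 449/15*γ3 - 907/45*γ4 - 199/15*γ123 + 95/9*γ124 - 241/30*γ134 + 463/30*γ234


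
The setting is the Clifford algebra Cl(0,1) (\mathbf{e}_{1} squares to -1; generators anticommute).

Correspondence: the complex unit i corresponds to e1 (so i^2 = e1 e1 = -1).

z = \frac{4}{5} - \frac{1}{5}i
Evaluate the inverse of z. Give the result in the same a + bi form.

In blades: z = \frac{4}{5} - \frac{1}{5} e_{1}.
With qbar = \frac{4}{5} + \frac{1}{5} e_{1} (scalar fixed, mapped units negated), z qbar = \frac{17}{25} (the sum of squared coefficients), so z^-1 = qbar / (\frac{17}{25}) = \frac{20}{17} + \frac{5}{17} e_{1}; translating back:
Answer: \frac{20}{17} + \frac{5}{17}i


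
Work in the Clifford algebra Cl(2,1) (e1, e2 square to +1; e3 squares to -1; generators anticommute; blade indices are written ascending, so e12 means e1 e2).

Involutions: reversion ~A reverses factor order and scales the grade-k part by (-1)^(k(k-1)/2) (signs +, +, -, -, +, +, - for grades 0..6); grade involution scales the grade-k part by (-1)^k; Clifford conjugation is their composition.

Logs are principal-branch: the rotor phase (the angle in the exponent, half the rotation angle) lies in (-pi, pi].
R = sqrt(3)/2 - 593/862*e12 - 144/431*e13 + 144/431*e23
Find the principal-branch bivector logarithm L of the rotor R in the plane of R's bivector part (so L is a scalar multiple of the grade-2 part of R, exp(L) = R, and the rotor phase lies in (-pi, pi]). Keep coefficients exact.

The scalar part of R is sqrt(3)/2, which pins the rotor phase on the principal branch; dividing the bivector part by the sine of that phase recovers the unit plane, and L is the phase times that plane.
Concretely: cos(phase) = sqrt(3)/2 gives phase = ±pi/6, and since phase/sin(phase) is even the sign is immaterial: L = (phase/sin(phase)) * <R>_2 = (pi/3) * <R>_2.
Answer: -593*pi/2586*e12 - 48*pi/431*e13 + 48*pi/431*e23


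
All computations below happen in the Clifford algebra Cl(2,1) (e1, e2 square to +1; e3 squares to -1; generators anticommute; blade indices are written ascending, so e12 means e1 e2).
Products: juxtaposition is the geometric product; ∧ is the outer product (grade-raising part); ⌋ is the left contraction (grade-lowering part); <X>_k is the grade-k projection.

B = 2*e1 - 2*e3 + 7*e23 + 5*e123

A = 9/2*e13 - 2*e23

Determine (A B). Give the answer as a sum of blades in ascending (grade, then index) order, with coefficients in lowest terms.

step 1: -14 - e1 - 53/2*e2 - 9*e3 + 63/2*e12 - 4*e123
Answer: -14 - e1 - 53/2*e2 - 9*e3 + 63/2*e12 - 4*e123


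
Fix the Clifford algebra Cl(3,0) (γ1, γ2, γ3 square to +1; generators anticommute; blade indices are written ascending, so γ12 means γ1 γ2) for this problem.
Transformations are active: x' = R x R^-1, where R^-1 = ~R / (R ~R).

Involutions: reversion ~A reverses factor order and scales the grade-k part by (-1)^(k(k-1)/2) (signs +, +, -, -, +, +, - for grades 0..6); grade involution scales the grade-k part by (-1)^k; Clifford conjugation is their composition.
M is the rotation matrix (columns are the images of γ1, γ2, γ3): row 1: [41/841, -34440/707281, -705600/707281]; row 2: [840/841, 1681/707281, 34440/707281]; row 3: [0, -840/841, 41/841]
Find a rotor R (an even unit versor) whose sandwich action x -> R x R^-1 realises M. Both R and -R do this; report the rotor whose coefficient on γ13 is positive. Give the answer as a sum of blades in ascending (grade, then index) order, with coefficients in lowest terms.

Method: write R = a + b12*γ12 + b13*γ13 + b23*γ23 with a^2 + b12^2 + b13^2 + b23^2 = 1 (so R^-1 = ~R). Expanding the columns R e_j ~R gives tr M = 4a^2 - 1 and, from the antisymmetric part, M21 - M12 = -4a*b12, M13 - M31 = 4a*b13, M32 - M23 = -4a*b23.
Here tr M = 70643/707281, so a^2 = (1 + tr M)/4 = 194481/707281 and a = ±441/841. Taking a = 441/841: M21 - M12 = 740880/707281, M13 - M31 = -705600/707281, M32 - M23 = -740880/707281, giving b12 = -420/841, b13 = -400/841, b23 = 420/841, i.e. R = 441/841 - 420/841*γ12 - 400/841*γ13 + 420/841*γ23.
Its γ13 coefficient is negative, so report the other preimage -R.
Answer: -441/841 + 420/841*γ12 + 400/841*γ13 - 420/841*γ23. Sheet selection: the two-to-one cover makes ±R indistinguishable at the matrix level (trace 70643/707281), so uniqueness comes from the required sign on γ13.


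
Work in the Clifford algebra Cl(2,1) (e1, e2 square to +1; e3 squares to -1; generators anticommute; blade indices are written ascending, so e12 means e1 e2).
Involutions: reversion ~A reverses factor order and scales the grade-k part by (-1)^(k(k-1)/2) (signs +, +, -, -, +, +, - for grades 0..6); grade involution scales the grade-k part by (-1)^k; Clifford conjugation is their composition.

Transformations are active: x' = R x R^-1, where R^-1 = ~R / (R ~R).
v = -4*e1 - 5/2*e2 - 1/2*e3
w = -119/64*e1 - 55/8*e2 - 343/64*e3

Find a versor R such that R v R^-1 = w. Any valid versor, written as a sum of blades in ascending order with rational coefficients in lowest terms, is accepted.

Key observation: q(v) = q(w) = 22 (sandwiches preserve the norm), so R = v + w = -375/64*e1 - 75/8*e2 - 375/64*e3 works whenever it is invertible — the component of v along it is kept and (v - w)/2 reverses, sending v to w.
Answer: -375/64*e1 - 75/8*e2 - 375/64*e3


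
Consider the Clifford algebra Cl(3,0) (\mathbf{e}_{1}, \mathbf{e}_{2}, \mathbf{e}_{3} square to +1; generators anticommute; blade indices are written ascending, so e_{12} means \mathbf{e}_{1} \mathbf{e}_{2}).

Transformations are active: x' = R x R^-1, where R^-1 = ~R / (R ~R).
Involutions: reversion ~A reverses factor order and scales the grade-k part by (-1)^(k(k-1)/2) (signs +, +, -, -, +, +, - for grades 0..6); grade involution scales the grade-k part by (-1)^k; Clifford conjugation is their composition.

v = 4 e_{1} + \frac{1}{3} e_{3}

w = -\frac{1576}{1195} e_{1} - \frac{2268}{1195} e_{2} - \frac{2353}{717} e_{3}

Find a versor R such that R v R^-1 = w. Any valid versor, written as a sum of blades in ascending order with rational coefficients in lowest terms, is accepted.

Why this works: both vectors square to \frac{145}{9}, so q(v) = q(w) and R = v + w = \frac{3204}{1195} e_{1} - \frac{2268}{1195} e_{2} - \frac{2114}{717} e_{3} carries v to w — its own direction survives, the complement (v - w)/2 flips.
Answer: \frac{3204}{1195} e_{1} - \frac{2268}{1195} e_{2} - \frac{2114}{717} e_{3}


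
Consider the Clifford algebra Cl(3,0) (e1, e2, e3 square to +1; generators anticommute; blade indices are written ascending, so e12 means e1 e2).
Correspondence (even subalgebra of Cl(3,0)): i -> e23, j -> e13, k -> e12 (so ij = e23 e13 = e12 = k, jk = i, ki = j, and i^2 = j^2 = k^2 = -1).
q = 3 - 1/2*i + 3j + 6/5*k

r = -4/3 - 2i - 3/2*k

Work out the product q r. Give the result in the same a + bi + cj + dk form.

In blades: q = 3 + 6/5*e12 + 3*e13 - 1/2*e23, r = -4/3 - 3/2*e12 - 2*e23.
Distribute q over r term by term (generator squares from the signature, products reordered to ascending indices): (3)*r = -4 - 9/2*e12 - 6*e23; (6/5*e12)*r = 9/5 - 8/5*e12 - 12/5*e13; (3*e13)*r = 6*e12 - 4*e13 - 9/2*e23; (-1/2*e23)*r = -1 - 3/4*e13 + 2/3*e23.
Sum: -16/5 - 1/10*e12 - 143/20*e13 - 59/6*e23; translating back through the correspondence:
Answer: -16/5 - 59/6*i - 143/20*j - 1/10*k


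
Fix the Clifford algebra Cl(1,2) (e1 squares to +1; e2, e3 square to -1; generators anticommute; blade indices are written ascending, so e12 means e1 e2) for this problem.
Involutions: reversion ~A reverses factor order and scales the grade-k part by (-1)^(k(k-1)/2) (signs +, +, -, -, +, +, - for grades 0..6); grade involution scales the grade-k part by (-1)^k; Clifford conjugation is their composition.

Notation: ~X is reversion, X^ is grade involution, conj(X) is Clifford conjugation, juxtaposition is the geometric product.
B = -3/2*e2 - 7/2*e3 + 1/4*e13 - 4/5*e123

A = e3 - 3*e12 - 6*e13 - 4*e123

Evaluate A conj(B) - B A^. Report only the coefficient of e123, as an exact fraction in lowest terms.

first term: -26/5 + 101/4*e1 - 29/5*e2 + 12/5*e3 + 74/5*e12 - 6*e13 - 9/4*e23 - 3/2*e123
second term: -9/5 + 103/4*e1 - 29/5*e2 + 12/5*e3 + 66/5*e12 - 6*e13 + 3/4*e23 + 3/2*e123
Answer: -3


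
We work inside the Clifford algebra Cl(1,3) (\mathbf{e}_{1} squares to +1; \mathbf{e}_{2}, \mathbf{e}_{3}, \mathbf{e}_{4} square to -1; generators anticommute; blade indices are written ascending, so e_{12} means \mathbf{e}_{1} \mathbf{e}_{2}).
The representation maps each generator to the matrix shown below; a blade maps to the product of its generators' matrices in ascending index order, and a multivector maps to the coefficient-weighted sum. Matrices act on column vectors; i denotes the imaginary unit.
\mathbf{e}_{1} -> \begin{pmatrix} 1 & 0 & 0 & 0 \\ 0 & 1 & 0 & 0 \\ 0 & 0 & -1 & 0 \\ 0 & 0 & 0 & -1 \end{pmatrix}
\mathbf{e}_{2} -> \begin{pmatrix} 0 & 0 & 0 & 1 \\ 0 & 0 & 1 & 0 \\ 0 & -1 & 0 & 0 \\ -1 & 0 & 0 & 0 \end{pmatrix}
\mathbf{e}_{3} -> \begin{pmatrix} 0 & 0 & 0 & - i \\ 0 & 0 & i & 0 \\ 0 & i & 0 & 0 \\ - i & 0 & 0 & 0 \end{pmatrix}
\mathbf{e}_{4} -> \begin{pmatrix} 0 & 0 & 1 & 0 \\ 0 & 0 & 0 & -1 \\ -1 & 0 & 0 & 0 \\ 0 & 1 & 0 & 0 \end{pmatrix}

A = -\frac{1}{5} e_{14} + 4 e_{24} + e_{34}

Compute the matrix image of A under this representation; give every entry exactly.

Bivector images (products of the table entries): rho(e_{14}) = rho(\mathbf{e}_{1})rho(\mathbf{e}_{4}) = \begin{pmatrix} 0 & 0 & 1 & 0 \\ 0 & 0 & 0 & -1 \\ 1 & 0 & 0 & 0 \\ 0 & -1 & 0 & 0 \end{pmatrix}; rho(e_{24}) = rho(\mathbf{e}_{2})rho(\mathbf{e}_{4}) = \begin{pmatrix} 0 & 1 & 0 & 0 \\ -1 & 0 & 0 & 0 \\ 0 & 0 & 0 & 1 \\ 0 & 0 & -1 & 0 \end{pmatrix}; rho(e_{34}) = rho(\mathbf{e}_{3})rho(\mathbf{e}_{4}) = \begin{pmatrix} 0 & - i & 0 & 0 \\ - i & 0 & 0 & 0 \\ 0 & 0 & 0 & - i \\ 0 & 0 & - i & 0 \end{pmatrix}.
M = (-\frac{1}{5})*rho(e_{14}) + (4)*rho(e_{24}) + (1)*rho(e_{34}), summed entrywise:
Answer: \begin{pmatrix} 0 & 4 - i & - \frac{1}{5} & 0 \\ -4 - i & 0 & 0 & \frac{1}{5} \\ - \frac{1}{5} & 0 & 0 & 4 - i \\ 0 & \frac{1}{5} & -4 - i & 0 \end{pmatrix}


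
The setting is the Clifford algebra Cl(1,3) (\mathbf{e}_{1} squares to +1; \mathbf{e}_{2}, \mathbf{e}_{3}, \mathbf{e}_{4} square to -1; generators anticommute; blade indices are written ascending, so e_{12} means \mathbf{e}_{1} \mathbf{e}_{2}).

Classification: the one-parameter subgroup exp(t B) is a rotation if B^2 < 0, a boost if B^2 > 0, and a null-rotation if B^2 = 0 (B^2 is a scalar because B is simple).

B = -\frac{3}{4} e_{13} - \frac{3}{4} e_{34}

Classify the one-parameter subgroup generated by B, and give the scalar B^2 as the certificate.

B^2 term by term: the squares give (-\frac{3}{4})^2*(e_{13})^2 + (-\frac{3}{4})^2*(e_{34})^2 = \frac{9}{16}*(+1) + \frac{9}{16}*(-1) = 0 (each basis 2-blade squares to minus the product of its generators' squares); cross terms between blades sharing an index anticommute and cancel. So B^2 = 0.
Answer: null-rotation, certificate B^2 = 0. Certificate logic: 0 is a conjugation-invariant scalar, so its sign fixes rotation versus boost versus null-rotation outright.


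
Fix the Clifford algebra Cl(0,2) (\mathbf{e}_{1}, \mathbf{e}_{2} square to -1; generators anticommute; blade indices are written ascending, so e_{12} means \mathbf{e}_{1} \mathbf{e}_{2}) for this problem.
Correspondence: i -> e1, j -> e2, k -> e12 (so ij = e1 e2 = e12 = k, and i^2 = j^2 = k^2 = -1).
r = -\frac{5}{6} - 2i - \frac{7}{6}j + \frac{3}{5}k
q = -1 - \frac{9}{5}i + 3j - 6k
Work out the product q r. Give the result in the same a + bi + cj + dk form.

In blades: q = -1 - \frac{9}{5} e_{1} + 3 e_{2} - 6 e_{12}, r = -\frac{5}{6} - 2 e_{1} - \frac{7}{6} e_{2} + \frac{3}{5} e_{12}.
Distribute q over r term by term (generator squares from the signature, products reordered to ascending indices): (-1)*r = \frac{5}{6} + 2 e_{1} + \frac{7}{6} e_{2} - \frac{3}{5} e_{12}; (-\frac{9}{5} e_{1})*r = -\frac{18}{5} + \frac{3}{2} e_{1} + \frac{27}{25} e_{2} + \frac{21}{10} e_{12}; (3 e_{2})*r = \frac{7}{2} + \frac{9}{5} e_{1} - \frac{5}{2} e_{2} + 6 e_{12}; (-6 e_{12})*r = \frac{18}{5} - 7 e_{1} + 12 e_{2} + 5 e_{12}.
Sum: \frac{13}{3} - \frac{17}{10} e_{1} + \frac{881}{75} e_{2} + \frac{25}{2} e_{12}; translating back through the correspondence:
Answer: \frac{13}{3} - \frac{17}{10}i + \frac{881}{75}j + \frac{25}{2}k


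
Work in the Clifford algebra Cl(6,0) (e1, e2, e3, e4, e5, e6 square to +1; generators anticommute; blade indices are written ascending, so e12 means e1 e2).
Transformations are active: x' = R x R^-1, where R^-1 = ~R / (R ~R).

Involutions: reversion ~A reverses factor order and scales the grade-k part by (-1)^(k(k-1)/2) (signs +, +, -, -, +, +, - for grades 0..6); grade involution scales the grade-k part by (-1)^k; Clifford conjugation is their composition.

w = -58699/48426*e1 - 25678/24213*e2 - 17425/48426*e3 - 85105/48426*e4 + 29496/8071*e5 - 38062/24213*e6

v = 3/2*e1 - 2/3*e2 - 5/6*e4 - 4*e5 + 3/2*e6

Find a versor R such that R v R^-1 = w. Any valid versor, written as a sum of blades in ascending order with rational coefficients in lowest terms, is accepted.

R = v + w = 6970/24213*e1 - 13940/8071*e2 - 17425/48426*e3 - 20910/8071*e4 - 2788/8071*e5 - 3485/48426*e6 works: the equal norms (779/36) guarantee its sandwich swaps v into w.
Answer: 6970/24213*e1 - 13940/8071*e2 - 17425/48426*e3 - 20910/8071*e4 - 2788/8071*e5 - 3485/48426*e6


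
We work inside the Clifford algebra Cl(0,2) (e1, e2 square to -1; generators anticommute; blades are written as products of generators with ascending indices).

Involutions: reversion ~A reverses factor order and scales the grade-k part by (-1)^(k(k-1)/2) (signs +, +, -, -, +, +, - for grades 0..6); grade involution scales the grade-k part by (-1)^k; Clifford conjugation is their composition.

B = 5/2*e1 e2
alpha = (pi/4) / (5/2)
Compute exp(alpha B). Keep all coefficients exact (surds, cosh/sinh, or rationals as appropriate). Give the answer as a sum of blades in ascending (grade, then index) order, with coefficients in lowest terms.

B^2 = (5/2)^2*(e1 e2)^2 = 25/4*(-1) = -25/4 (a basis 2-blade squares to minus the product of its generators' squares).
B^2 = -25/4 — the series telescopes trigonometrically here: l = 5/2, alpha*l = pi/4, so exp(alpha B) = cos(pi/4) + (sin(pi/4)/(5/2))*B = sqrt(2)/2 + (sqrt(2)/5)*B.
Answer: sqrt(2)/2 + sqrt(2)/2*e1 e2


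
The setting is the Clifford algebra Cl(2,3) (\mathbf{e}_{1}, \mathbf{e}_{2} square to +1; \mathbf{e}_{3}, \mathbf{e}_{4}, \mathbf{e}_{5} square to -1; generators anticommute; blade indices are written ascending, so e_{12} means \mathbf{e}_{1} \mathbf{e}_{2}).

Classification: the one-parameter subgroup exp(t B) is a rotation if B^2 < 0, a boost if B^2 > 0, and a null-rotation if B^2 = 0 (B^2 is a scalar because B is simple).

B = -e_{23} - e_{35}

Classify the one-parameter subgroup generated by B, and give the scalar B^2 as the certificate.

B^2 term by term: the squares give (-1)^2*(e_{23})^2 + (-1)^2*(e_{35})^2 = 1*(+1) + 1*(-1) = 0 (each basis 2-blade squares to minus the product of its generators' squares); cross terms between blades sharing an index anticommute and cancel. So B^2 = 0.
Answer: null-rotation, certificate B^2 = 0. The scalar 0 is the complete invariant here: its sign names the subgroup type.


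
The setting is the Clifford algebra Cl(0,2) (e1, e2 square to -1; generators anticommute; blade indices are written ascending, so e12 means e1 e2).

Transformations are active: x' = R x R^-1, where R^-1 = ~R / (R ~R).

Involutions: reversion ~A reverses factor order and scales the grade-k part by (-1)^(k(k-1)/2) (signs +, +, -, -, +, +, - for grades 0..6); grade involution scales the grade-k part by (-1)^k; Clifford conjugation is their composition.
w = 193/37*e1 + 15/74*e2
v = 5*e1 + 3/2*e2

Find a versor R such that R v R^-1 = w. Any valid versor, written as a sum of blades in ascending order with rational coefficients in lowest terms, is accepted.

Here q(v) = q(w) = -109/4; the classical choice R = v + w = 378/37*e1 + 63/37*e2 then realises v -> w under the sandwich.
Answer: 378/37*e1 + 63/37*e2


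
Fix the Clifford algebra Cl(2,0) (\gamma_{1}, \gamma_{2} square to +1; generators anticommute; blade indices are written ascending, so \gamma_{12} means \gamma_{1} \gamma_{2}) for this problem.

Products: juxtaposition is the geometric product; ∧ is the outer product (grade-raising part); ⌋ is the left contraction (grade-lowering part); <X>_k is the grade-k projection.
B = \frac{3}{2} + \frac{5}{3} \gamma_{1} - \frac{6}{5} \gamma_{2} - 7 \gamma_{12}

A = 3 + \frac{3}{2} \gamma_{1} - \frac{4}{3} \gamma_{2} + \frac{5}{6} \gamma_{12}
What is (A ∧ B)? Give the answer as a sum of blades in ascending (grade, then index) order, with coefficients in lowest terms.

step 1: \frac{9}{2} + \frac{29}{4} \gamma_{1} - \frac{28}{5} \gamma_{2} - \frac{3479}{180} \gamma_{12}
Answer: \frac{9}{2} + \frac{29}{4} \gamma_{1} - \frac{28}{5} \gamma_{2} - \frac{3479}{180} \gamma_{12}


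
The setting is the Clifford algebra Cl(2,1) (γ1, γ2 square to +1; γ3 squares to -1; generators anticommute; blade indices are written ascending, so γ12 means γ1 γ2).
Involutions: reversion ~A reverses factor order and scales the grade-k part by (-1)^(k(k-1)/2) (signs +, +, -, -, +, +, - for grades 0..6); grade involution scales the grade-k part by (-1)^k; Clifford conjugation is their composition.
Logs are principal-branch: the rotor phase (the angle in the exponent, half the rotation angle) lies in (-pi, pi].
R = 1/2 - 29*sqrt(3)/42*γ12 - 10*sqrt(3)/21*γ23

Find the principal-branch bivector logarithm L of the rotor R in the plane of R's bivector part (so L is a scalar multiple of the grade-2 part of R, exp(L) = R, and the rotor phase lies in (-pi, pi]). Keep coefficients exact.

The scalar part of R is 1/2, which pins the rotor phase on the principal branch; dividing the bivector part by the sine of that phase recovers the unit plane, and L is the phase times that plane.
Concretely: cos(phase) = 1/2 gives phase = ±pi/3, and since phase/sin(phase) is even the sign is immaterial: L = (phase/sin(phase)) * <R>_2 = (2*sqrt(3)*pi/9) * <R>_2.
Answer: -29*pi/63*γ12 - 20*pi/63*γ23


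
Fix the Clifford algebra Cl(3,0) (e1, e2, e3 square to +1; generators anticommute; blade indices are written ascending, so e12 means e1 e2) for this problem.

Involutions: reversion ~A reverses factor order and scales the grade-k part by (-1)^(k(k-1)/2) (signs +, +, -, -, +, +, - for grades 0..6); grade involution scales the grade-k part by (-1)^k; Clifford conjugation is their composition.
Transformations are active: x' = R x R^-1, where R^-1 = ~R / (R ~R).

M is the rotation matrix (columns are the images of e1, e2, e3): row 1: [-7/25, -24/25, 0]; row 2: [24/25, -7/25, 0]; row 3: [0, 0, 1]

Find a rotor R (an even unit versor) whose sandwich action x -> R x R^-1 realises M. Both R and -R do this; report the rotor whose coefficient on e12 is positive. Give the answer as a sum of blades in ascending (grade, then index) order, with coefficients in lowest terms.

Method: write R = a + b12*e12 + b13*e13 + b23*e23 with a^2 + b12^2 + b13^2 + b23^2 = 1 (so R^-1 = ~R). Expanding the columns R e_j ~R gives tr M = 4a^2 - 1 and, from the antisymmetric part, M21 - M12 = -4a*b12, M13 - M31 = 4a*b13, M32 - M23 = -4a*b23.
Here tr M = 11/25, so a^2 = (1 + tr M)/4 = 9/25 and a = ±3/5. Taking a = 3/5: M21 - M12 = 48/25, M13 - M31 = 0, M32 - M23 = 0, giving b12 = -4/5, b13 = 0, b23 = 0, i.e. R = 3/5 - 4/5*e12.
Its e12 coefficient is negative, so report the other preimage -R.
Answer: -3/5 + 4/5*e12. Why the constraint matters: R and -R act identically through the sandwich — M has trace 11/25 either way — so only the sign condition on e12 picks one of the two preimages.


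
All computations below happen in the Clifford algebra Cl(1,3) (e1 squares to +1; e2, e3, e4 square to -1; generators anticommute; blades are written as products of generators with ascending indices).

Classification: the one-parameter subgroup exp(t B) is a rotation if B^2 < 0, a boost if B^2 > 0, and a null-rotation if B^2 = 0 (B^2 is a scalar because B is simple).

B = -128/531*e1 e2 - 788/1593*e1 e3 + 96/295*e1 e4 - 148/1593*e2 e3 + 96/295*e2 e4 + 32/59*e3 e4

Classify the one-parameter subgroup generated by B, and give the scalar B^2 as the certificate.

B^2 term by term: the squares give (-128/531)^2*(e1 e2)^2 + (-788/1593)^2*(e1 e3)^2 + (96/295)^2*(e1 e4)^2 + (-148/1593)^2*(e2 e3)^2 + (96/295)^2*(e2 e4)^2 + (32/59)^2*(e3 e4)^2 = 16384/281961*(+1) + 620944/2537649*(+1) + 9216/87025*(+1) + 21904/2537649*(-1) + 9216/87025*(-1) + 1024/3481*(-1) = 0 (each basis 2-blade squares to minus the product of its generators' squares); cross terms between blades sharing an index anticommute and cancel; the commuting (index-disjoint) pairs give grade-4 terms 2*c*c'*(blade product), which cancel blade by blade — e1 e2 e3 e4: -8192/31329 + 50432/156645 - 9472/156645 = 0 — confirming B is simple. So B^2 = 0.
Answer: null-rotation, certificate B^2 = 0. Key observation: B^2 = 0 is a conjugation invariant, so its sign decides the class regardless of the surface form of B.


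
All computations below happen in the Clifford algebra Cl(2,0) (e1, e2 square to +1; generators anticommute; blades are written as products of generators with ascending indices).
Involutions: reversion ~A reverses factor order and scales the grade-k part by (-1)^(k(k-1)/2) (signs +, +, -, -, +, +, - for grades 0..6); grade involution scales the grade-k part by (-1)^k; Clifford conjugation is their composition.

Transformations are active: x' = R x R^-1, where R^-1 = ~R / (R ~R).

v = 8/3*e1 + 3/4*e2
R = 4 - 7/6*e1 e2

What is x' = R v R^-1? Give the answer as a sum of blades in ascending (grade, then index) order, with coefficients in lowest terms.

~R = 4 + 7/6*e1 e2, and R ~R = 625/36, so R^-1 = ~R / (625/36).
R v = 235/24*e1 + 55/9*e2
Answer: 692/375*e1 + 1033/500*e2


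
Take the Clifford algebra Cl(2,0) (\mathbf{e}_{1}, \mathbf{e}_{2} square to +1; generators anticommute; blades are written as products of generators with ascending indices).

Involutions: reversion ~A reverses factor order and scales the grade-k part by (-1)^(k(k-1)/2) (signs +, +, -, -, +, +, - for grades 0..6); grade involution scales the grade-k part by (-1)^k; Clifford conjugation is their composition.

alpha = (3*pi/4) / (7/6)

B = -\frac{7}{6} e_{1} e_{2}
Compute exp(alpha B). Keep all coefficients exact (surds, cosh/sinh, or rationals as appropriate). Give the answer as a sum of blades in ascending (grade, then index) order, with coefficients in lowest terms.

B^2 = (-\frac{7}{6})^2*(e_{1} e_{2})^2 = \frac{49}{36}*(-1) = -\frac{49}{36} (a basis 2-blade squares to minus the product of its generators' squares).
B^2 = -\frac{49}{36} — circular case — the even/odd split gives cos and sin: l = \frac{7}{6}, alpha*l = \frac{3 \pi}{4}, so exp(alpha B) = cos(\frac{3 \pi}{4}) + (sin(\frac{3 \pi}{4})/(\frac{7}{6}))*B = - \frac{\sqrt{2}}{2} + (\frac{3 \sqrt{2}}{7})*B.
Answer: - \frac{\sqrt{2}}{2} - \frac{\sqrt{2}}{2} e_{1} e_{2}


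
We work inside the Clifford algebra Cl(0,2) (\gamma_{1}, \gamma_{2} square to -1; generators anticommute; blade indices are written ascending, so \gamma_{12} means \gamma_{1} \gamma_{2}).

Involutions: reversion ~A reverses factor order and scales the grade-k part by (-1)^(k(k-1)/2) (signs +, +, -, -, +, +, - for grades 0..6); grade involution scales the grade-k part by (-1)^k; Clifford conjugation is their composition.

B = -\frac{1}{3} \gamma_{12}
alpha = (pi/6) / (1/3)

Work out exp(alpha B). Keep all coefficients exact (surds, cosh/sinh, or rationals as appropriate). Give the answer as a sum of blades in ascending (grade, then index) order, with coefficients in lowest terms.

B^2 = (-\frac{1}{3})^2*(\gamma_{12})^2 = \frac{1}{9}*(-1) = -\frac{1}{9} (a basis 2-blade squares to minus the product of its generators' squares).
B^2 = -\frac{1}{9} — the series telescopes trigonometrically here: l = \frac{1}{3}, alpha*l = \frac{\pi}{6}, so exp(alpha B) = cos(\frac{\pi}{6}) + (sin(\frac{\pi}{6})/(\frac{1}{3}))*B = \frac{\sqrt{3}}{2} + (\frac{3}{2})*B.
Answer: \frac{\sqrt{3}}{2} - \frac{1}{2} \gamma_{12}


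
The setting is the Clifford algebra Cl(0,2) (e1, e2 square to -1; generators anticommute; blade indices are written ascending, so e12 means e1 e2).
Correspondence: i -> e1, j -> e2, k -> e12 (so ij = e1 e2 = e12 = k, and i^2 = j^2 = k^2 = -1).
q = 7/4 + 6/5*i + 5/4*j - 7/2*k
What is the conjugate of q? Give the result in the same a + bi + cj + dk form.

In blades: q = 7/4 + 6/5*e1 + 5/4*e2 - 7/2*e12.
Conjugation here is Clifford conjugation: the scalar is fixed and the grade-1 and grade-2 blades all flip sign, giving 7/4 - 6/5*e1 - 5/4*e2 + 7/2*e12; translating back:
Answer: 7/4 - 6/5*i - 5/4*j + 7/2*k


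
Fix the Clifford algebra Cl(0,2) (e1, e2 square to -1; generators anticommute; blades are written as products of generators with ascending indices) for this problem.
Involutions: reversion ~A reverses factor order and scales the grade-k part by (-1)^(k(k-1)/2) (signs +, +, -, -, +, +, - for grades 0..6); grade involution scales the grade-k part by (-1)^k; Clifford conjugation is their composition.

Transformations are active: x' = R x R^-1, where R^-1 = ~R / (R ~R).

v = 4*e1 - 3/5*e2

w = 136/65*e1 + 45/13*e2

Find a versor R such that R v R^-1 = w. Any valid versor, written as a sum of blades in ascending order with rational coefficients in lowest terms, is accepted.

The midline construction: v and w both square to -409/25, so reflecting in their sum 396/65*e1 + 186/65*e2 exchanges them.
Answer: 396/65*e1 + 186/65*e2


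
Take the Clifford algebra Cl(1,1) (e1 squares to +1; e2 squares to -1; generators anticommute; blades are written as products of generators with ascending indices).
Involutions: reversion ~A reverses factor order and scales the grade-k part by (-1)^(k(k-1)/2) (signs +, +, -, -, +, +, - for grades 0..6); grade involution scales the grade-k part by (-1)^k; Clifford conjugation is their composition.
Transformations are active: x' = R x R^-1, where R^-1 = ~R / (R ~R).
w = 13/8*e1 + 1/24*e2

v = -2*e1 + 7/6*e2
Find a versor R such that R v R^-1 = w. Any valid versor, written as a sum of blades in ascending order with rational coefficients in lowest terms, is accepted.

The midline construction: v and w both square to 95/36, so reflecting in their sum -3/8*e1 + 29/24*e2 exchanges them.
Answer: -3/8*e1 + 29/24*e2


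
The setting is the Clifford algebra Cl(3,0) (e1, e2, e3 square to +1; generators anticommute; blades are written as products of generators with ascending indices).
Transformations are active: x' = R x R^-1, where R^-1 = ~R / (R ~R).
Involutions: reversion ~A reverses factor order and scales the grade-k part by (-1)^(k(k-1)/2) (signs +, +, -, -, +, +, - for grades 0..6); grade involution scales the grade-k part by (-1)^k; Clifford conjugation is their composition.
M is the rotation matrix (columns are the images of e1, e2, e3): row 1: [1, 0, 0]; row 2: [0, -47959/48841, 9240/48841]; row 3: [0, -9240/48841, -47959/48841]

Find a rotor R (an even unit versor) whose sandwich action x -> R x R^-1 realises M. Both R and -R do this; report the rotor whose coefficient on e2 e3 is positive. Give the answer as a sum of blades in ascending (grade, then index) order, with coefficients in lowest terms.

Method: write R = a + b12*e1 e2 + b13*e1 e3 + b23*e2 e3 with a^2 + b12^2 + b13^2 + b23^2 = 1 (so R^-1 = ~R). Expanding the columns R e_j ~R gives tr M = 4a^2 - 1 and, from the antisymmetric part, M21 - M12 = -4a*b12, M13 - M31 = 4a*b13, M32 - M23 = -4a*b23.
Here tr M = -47077/48841, so a^2 = (1 + tr M)/4 = 441/48841 and a = ±21/221. Taking a = 21/221: M21 - M12 = 0, M13 - M31 = 0, M32 - M23 = -18480/48841, giving b12 = 0, b13 = 0, b23 = 220/221, i.e. R = 21/221 + 220/221*e2 e3.
Its e2 e3 coefficient is already positive.
Answer: 21/221 + 220/221*e2 e3. Key observation: the double cover Spin(3) -> SO(3) sends R and -R to the same matrix (trace -47077/48841 here), so the stated sign of the e2 e3 coefficient is what selects one sheet.


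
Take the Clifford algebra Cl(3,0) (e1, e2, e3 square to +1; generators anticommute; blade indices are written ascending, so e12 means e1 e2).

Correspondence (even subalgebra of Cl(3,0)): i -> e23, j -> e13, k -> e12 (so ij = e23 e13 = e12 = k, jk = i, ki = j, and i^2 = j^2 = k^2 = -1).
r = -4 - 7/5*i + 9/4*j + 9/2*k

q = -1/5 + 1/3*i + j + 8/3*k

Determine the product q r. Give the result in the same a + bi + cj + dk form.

In blades: q = -1/5 + 8/3*e12 + e13 + 1/3*e23, r = -4 + 9/2*e12 + 9/4*e13 - 7/5*e23.
Distribute q over r term by term (generator squares from the signature, products reordered to ascending indices): (-1/5)*r = 4/5 - 9/10*e12 - 9/20*e13 + 7/25*e23; (8/3*e12)*r = -12 - 32/3*e12 - 56/15*e13 - 6*e23; (e13)*r = -9/4 + 7/5*e12 - 4*e13 + 9/2*e23; (1/3*e23)*r = 7/15 + 3/4*e12 - 3/2*e13 - 4/3*e23.
Sum: -779/60 - 113/12*e12 - 581/60*e13 - 383/150*e23; translating back through the correspondence:
Answer: -779/60 - 383/150*i - 581/60*j - 113/12*k


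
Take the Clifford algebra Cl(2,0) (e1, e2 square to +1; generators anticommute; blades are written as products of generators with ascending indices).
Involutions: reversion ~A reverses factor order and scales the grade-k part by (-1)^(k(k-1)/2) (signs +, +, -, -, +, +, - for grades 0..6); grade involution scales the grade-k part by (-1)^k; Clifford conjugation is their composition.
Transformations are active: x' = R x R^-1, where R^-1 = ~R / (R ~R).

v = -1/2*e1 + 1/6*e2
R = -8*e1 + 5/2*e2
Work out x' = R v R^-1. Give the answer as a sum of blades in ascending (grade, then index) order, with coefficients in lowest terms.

~R = -8*e1 + 5/2*e2, and R ~R = 281/4, so R^-1 = ~R / (281/4).
R v = 53/12 - 1/12*e1 e2
Answer: -853/1686*e1 + 83/562*e2


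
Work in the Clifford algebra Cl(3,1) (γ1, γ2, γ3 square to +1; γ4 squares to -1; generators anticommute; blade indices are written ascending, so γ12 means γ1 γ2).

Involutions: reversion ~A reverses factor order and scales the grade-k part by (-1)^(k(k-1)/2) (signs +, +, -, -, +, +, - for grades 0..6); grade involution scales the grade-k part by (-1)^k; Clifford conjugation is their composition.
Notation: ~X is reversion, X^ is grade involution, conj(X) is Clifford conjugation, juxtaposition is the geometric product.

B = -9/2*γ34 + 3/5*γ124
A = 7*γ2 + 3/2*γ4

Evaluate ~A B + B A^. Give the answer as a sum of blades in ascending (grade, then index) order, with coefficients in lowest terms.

first term: -27/4*γ3 - 9/10*γ12 - 21/5*γ14 - 63/2*γ234
second term: -27/4*γ3 + 9/10*γ12 + 21/5*γ14 + 63/2*γ234
Answer: -27/2*γ3


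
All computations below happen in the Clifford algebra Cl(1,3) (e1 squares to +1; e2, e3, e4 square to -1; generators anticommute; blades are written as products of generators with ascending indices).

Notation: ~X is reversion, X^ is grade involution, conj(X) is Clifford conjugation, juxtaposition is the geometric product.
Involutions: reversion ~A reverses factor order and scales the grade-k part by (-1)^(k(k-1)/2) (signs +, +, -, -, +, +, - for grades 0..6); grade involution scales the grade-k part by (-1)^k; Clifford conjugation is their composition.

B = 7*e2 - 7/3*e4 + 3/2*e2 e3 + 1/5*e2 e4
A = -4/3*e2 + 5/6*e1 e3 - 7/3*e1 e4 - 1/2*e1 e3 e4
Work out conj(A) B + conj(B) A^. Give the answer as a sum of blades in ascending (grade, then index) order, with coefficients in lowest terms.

first term: -28/3 + 49/9*e1 - 2*e3 - 4/15*e4 - 47/60*e1 e2 - 7/6*e1 e3 - 28/9*e2 e4 + 89/15*e1 e2 e3 - 205/12*e1 e2 e4 + 35/18*e1 e3 e4 + 1/6*e1 e2 e3 e4
second term: 28/3 - 49/9*e1 - 2*e3 - 4/15*e4 + 47/60*e1 e2 - 7/6*e1 e3 - 28/9*e2 e4 + 86/15*e1 e2 e3 - 187/12*e1 e2 e4 + 35/18*e1 e3 e4 + 43/6*e1 e2 e3 e4
Answer: -4*e3 - 8/15*e4 - 7/3*e1 e3 - 56/9*e2 e4 + 35/3*e1 e2 e3 - 98/3*e1 e2 e4 + 35/9*e1 e3 e4 + 22/3*e1 e2 e3 e4


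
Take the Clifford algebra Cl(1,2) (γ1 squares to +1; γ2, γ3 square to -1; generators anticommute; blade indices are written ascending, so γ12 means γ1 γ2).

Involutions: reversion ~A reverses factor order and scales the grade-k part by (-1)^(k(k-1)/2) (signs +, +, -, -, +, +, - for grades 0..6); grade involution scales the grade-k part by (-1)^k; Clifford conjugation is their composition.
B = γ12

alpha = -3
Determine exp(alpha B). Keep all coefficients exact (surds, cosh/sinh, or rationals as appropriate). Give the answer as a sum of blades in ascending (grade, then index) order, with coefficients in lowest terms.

B^2 = (1)^2*(γ12)^2 = 1*(+1) = 1 (a basis 2-blade squares to minus the product of its generators' squares).
B^2 = 1 — B^2 > 0, so the exponential closes hyperbolically: l = 1, alpha*l = -3, so exp(alpha B) = cosh(-3) + (sinh(-3)/1)*B = cosh(3) + (-sinh(3))*B.
Answer: cosh(3) - sinh(3)*γ12
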